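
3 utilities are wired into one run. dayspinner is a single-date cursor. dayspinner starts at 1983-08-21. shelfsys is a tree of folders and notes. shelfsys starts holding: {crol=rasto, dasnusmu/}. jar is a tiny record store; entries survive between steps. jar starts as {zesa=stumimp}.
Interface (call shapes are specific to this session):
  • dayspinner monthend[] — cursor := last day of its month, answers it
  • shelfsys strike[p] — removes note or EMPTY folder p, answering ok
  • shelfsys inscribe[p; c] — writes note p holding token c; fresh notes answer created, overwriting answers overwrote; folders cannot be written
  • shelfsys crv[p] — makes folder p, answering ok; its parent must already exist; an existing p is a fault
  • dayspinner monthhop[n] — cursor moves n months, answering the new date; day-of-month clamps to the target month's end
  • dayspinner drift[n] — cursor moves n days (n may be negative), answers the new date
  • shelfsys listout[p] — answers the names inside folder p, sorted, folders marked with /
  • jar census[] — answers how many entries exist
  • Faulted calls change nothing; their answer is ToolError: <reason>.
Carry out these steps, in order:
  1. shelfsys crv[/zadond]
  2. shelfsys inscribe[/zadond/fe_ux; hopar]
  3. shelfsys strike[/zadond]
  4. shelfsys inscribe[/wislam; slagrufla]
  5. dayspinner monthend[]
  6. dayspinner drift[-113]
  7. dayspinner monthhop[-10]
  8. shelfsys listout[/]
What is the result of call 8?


;; 1. shelfsys crv(p: /zadond) : ok
;; 2. shelfsys inscribe(p: /zadond/fe_ux, c: hopar) : created
;; 3. shelfsys strike(p: /zadond) : ToolError: not empty
;; 4. shelfsys inscribe(p: /wislam, c: slagrufla) : created
;; 5. dayspinner monthend() : 1983-08-31
;; 6. dayspinner drift(n: -113) : 1983-05-10
;; 7. dayspinner monthhop(n: -10) : 1982-07-10
;; 8. shelfsys listout(p: /) : [crol, dasnusmu/, wislam, zadond/]

Answer: [crol, dasnusmu/, wislam, zadond/]


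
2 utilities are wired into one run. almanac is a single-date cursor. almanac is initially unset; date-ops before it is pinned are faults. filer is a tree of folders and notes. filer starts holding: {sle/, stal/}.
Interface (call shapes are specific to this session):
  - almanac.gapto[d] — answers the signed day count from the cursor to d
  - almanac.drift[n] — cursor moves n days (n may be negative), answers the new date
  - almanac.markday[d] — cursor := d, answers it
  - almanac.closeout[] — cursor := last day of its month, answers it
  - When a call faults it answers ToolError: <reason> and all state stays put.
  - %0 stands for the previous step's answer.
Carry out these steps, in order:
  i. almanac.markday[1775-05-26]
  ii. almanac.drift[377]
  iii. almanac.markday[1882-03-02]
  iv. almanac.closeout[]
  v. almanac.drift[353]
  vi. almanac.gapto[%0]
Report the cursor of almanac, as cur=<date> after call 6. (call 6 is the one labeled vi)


Answer: cur=1883-03-19

Derivation:
> almanac.markday d→1775-05-26
[out] 1775-05-26
> almanac.drift n→377
[out] 1776-06-06
> almanac.markday d→1882-03-02
[out] 1882-03-02
> almanac.closeout
[out] 1882-03-31
> almanac.drift n→353
[out] 1883-03-19
> almanac.gapto d→%0
[out] 0


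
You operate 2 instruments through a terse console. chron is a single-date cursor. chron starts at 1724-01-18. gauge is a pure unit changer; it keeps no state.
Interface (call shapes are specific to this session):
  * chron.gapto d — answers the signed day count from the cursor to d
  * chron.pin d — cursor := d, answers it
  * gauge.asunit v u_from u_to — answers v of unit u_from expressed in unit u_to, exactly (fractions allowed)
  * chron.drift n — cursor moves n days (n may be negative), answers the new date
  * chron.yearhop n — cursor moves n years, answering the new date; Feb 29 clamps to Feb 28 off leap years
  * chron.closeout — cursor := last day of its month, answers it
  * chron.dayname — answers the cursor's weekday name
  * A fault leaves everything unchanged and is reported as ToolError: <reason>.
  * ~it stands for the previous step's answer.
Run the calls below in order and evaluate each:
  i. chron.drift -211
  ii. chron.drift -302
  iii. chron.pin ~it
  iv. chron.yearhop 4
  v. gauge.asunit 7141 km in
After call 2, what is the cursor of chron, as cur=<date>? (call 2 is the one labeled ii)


·→ chron.drift(n=-211)
·← 1723-06-21
·→ chron.drift(n=-302)
·← 1722-08-23
·→ chron.pin(d=~it)
·← 1722-08-23
·→ chron.yearhop(n=4)
·← 1726-08-23
·→ gauge.asunit(v=7141, u_from=km, u_to=in)
·← 35705000000/127

Answer: cur=1722-08-23


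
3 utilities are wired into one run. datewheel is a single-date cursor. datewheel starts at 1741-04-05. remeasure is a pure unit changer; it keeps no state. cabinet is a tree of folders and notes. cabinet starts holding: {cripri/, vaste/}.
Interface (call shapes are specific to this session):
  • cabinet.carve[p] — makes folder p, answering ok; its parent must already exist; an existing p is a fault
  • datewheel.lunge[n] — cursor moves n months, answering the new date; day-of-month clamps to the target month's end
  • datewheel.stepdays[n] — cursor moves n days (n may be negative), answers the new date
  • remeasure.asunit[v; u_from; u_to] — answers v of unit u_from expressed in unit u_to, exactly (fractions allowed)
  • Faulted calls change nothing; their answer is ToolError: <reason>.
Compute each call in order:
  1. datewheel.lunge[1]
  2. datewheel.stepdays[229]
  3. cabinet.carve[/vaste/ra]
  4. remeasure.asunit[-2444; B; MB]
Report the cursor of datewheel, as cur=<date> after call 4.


Answer: cur=1741-12-20

Derivation:
Act: datewheel.lunge[n: 1]
Obs: 1741-05-05
Act: datewheel.stepdays[n: 229]
Obs: 1741-12-20
Act: cabinet.carve[p: /vaste/ra]
Obs: ok
Act: remeasure.asunit[v: -2444; u_from: B; u_to: MB]
Obs: -611/250000


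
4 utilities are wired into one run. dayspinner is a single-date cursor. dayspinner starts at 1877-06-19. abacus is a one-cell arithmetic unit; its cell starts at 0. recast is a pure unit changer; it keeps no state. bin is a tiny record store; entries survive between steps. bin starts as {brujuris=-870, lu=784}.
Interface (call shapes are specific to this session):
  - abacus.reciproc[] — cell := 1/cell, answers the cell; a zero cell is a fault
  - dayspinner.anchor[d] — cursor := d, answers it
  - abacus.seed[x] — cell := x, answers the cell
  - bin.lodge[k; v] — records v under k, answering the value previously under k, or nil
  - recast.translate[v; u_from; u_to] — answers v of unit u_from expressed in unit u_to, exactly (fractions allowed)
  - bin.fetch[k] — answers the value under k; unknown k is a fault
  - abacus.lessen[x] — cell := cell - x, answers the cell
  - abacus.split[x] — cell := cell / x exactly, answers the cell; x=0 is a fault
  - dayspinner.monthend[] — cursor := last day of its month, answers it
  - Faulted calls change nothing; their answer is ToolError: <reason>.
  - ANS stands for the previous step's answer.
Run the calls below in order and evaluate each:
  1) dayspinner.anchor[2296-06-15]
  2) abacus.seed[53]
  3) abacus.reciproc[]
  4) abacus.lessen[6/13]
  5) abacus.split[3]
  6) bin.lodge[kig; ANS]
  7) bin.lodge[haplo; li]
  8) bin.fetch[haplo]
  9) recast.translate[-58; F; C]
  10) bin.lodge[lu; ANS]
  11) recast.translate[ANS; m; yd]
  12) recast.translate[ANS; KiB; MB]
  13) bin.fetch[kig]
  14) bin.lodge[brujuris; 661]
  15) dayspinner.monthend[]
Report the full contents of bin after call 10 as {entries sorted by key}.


Answer: {brujuris=-870, haplo=li, kig=-305/2067, lu=-50}

Derivation:
·→ anchor(d='2296-06-15')
·← 2296-06-15
·→ seed(x='53')
·← 53
·→ reciproc()
·← 1/53
·→ lessen(x='6/13')
·← -305/689
·→ split(x='3')
·← -305/2067
·→ lodge(k='kig', v='ANS')
·← nil
·→ lodge(k='haplo', v='li')
·← nil
·→ fetch(k='haplo')
·← li
·→ translate(v='-58', u_from='F', u_to='C')
·← -50
·→ lodge(k='lu', v='ANS')
·← 784
·→ translate(v='ANS', u_from='m', u_to='yd')
·← 980000/1143
·→ translate(v='ANS', u_from='KiB', u_to='MB')
·← 25088/28575
·→ fetch(k='kig')
·← -305/2067
·→ lodge(k='brujuris', v='661')
·← -870
·→ monthend()
·← 2296-06-30


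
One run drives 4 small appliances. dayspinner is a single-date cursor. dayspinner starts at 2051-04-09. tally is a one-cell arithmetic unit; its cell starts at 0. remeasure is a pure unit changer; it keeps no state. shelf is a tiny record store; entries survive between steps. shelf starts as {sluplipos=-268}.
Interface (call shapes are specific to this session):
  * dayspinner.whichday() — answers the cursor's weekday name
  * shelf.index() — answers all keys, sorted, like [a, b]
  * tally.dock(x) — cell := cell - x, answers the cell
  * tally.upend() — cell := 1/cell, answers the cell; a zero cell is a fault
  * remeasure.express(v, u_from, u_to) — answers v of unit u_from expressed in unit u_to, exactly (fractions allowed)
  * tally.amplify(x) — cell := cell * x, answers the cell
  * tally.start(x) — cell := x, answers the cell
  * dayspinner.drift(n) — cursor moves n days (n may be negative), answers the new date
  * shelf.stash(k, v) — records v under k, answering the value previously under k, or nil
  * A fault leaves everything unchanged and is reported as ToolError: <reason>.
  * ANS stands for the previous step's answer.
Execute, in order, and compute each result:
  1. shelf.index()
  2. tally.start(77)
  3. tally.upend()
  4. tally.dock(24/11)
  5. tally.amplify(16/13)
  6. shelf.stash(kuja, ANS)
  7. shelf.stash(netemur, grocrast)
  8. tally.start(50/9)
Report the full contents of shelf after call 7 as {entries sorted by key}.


% 1. index() == [sluplipos]
% 2. start(x=77) == 77
% 3. upend() == 1/77
% 4. dock(x=24/11) == -167/77
% 5. amplify(x=16/13) == -2672/1001
% 6. stash(k=kuja, v=ANS) == nil
% 7. stash(k=netemur, v=grocrast) == nil
% 8. start(x=50/9) == 50/9

Answer: {kuja=-2672/1001, netemur=grocrast, sluplipos=-268}


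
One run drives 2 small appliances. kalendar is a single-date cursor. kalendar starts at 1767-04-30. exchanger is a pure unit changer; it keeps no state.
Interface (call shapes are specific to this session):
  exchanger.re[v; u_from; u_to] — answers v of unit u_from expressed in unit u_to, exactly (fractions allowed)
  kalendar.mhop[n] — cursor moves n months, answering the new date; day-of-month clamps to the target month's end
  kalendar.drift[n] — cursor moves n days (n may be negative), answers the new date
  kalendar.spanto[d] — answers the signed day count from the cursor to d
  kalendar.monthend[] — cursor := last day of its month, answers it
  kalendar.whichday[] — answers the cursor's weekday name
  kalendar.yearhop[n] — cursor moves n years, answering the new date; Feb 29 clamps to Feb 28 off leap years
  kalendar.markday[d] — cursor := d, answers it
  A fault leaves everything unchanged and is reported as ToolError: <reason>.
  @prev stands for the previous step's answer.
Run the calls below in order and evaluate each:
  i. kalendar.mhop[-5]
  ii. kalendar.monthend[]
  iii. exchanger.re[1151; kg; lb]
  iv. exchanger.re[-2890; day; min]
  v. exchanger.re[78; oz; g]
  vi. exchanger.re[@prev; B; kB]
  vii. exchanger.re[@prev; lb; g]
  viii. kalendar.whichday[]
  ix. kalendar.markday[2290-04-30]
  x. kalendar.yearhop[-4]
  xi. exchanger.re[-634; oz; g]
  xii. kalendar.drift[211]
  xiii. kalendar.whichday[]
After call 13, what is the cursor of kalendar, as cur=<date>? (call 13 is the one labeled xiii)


Answer: cur=2286-11-27

Derivation:
==> kalendar.mhop(-5)
<== 1766-11-30
==> kalendar.monthend()
<== 1766-11-30
==> exchanger.re(1151, kg, lb)
<== 115100000000/45359237
==> exchanger.re(-2890, day, min)
<== -4161600
==> exchanger.re(78, oz, g)
<== 1769010243/800000
==> exchanger.re(@prev, B, kB)
<== 1769010243/800000000
==> exchanger.re(@prev, lb, g)
<== 80240954867664591/80000000000000
==> kalendar.whichday()
<== Sunday
==> kalendar.markday(2290-04-30)
<== 2290-04-30
==> kalendar.yearhop(-4)
<== 2286-04-30
==> exchanger.re(-634, oz, g)
<== -14378878129/800000
==> kalendar.drift(211)
<== 2286-11-27
==> kalendar.whichday()
<== Saturday


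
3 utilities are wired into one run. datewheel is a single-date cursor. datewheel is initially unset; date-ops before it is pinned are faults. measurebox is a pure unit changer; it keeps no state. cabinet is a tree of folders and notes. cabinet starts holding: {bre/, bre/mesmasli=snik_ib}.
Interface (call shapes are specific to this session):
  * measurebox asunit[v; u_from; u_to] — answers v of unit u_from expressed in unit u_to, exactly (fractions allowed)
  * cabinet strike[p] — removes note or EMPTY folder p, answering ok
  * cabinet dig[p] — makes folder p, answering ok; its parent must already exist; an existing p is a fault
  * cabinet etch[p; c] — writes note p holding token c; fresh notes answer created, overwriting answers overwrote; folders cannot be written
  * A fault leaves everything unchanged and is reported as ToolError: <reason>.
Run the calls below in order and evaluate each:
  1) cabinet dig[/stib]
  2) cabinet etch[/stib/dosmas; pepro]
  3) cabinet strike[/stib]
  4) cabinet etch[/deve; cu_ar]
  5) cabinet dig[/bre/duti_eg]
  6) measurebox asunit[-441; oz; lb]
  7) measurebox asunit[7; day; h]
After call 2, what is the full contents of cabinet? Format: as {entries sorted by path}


>>> cabinet dig p→/stib
= ok
>>> cabinet etch p→/stib/dosmas c→pepro
= created
>>> cabinet strike p→/stib
= ToolError: not empty
>>> cabinet etch p→/deve c→cu_ar
= created
>>> cabinet dig p→/bre/duti_eg
= ok
>>> measurebox asunit v→-441 u_from→oz u_to→lb
= -441/16
>>> measurebox asunit v→7 u_from→day u_to→h
= 168

Answer: {bre/, bre/mesmasli=snik_ib, stib/, stib/dosmas=pepro}


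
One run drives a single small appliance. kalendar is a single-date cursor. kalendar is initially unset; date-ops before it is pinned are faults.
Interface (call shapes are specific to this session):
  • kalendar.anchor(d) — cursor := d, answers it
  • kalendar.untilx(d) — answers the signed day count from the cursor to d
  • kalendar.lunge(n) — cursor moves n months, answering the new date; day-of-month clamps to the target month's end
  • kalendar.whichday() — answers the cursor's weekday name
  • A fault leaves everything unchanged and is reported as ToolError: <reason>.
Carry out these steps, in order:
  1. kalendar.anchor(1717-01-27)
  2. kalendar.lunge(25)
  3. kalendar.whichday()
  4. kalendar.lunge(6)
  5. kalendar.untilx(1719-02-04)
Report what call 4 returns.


Answer: 1719-08-27

Derivation:
I call kalendar.anchor with d='1717-01-27', yielding 1717-01-27.
Now I run kalendar.lunge with n='25', and observe 1719-02-27.
I invoke kalendar.whichday, yielding Monday.
Invoking kalendar.lunge with n='6', → 1719-08-27.
Next I call kalendar.untilx with d='1719-02-04', and see -204.


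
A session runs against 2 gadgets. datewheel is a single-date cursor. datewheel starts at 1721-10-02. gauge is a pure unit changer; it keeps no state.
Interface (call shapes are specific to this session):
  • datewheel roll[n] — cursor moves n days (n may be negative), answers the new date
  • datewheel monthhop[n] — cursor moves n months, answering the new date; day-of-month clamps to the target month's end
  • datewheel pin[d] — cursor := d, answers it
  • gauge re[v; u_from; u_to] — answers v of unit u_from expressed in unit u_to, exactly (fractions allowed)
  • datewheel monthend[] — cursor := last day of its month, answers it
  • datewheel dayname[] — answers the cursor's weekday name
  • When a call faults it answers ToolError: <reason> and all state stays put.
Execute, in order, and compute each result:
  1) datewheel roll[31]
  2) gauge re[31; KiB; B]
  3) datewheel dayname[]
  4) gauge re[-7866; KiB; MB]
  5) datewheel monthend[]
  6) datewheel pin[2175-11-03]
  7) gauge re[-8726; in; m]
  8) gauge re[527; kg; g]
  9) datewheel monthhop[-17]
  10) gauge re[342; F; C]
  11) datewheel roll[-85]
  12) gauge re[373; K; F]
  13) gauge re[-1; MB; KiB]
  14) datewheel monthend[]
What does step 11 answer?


Next I call datewheel roll on 31, and observe 1721-11-02.
Now I run gauge re on 31, KiB, B, → 31744.
Then datewheel dayname, — result: Sunday.
Calling gauge re on -7866, KiB, MB, giving -125856/15625.
I invoke datewheel monthend(), and get 1721-11-30.
Calling datewheel pin on 2175-11-03, and get 2175-11-03.
Calling gauge re on -8726, in, m: -554101/2500.
Using gauge re on 527, kg, g, — result: 527000.
Next I call datewheel monthhop on -17, — result: 2174-06-03.
Calling gauge re on 342, F, C, → 1550/9.
Next I call datewheel roll on -85, and observe 2174-03-10.
I run gauge re on 373, K, F, and see 21173/100.
I try gauge re on -1, MB, KiB, and see -15625/16.
I invoke datewheel monthend, → 2174-03-31.

Answer: 2174-03-10


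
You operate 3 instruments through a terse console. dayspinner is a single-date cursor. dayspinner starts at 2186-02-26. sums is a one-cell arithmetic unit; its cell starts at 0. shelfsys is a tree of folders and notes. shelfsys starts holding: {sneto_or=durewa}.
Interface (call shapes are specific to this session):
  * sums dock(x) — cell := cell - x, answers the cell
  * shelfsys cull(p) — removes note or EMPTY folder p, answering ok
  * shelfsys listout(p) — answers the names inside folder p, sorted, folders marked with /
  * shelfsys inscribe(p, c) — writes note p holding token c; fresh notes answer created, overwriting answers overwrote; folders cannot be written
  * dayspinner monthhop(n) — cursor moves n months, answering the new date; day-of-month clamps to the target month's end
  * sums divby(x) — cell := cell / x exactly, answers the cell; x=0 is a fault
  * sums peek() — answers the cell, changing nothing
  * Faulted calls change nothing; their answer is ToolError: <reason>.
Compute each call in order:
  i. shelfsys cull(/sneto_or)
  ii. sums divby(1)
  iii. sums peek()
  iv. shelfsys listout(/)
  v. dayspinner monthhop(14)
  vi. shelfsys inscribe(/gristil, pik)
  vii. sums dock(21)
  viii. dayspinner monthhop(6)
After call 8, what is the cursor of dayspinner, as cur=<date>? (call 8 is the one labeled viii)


Answer: cur=2187-10-26

Derivation:
CALL shelfsys cull[/sneto_or]
RET  ok
CALL sums divby[1]
RET  0
CALL sums peek[]
RET  0
CALL shelfsys listout[/]
RET  []
CALL dayspinner monthhop[14]
RET  2187-04-26
CALL shelfsys inscribe[/gristil; pik]
RET  created
CALL sums dock[21]
RET  -21
CALL dayspinner monthhop[6]
RET  2187-10-26


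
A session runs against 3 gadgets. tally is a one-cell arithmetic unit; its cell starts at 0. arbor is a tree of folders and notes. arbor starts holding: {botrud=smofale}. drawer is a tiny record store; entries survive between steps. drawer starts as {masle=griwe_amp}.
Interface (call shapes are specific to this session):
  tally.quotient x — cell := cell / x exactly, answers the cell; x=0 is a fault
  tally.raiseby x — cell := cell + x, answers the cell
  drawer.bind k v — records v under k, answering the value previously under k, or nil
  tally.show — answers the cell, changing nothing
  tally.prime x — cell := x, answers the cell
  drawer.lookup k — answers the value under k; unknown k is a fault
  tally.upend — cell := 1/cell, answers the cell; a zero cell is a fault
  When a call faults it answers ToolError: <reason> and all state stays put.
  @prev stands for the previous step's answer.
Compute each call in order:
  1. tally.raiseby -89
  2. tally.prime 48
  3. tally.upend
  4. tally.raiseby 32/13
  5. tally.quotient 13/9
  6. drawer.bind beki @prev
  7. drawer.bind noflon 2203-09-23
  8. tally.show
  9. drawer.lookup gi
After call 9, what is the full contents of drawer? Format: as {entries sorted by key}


Answer: {beki=4647/2704, masle=griwe_amp, noflon=2203-09-23}

Derivation:
→ tally.raiseby(x=-89)
← -89
→ tally.prime(x=48)
← 48
→ tally.upend()
← 1/48
→ tally.raiseby(x=32/13)
← 1549/624
→ tally.quotient(x=13/9)
← 4647/2704
→ drawer.bind(k=beki, v=@prev)
← nil
→ drawer.bind(k=noflon, v=2203-09-23)
← nil
→ tally.show()
← 4647/2704
→ drawer.lookup(k=gi)
← ToolError: no such key gi


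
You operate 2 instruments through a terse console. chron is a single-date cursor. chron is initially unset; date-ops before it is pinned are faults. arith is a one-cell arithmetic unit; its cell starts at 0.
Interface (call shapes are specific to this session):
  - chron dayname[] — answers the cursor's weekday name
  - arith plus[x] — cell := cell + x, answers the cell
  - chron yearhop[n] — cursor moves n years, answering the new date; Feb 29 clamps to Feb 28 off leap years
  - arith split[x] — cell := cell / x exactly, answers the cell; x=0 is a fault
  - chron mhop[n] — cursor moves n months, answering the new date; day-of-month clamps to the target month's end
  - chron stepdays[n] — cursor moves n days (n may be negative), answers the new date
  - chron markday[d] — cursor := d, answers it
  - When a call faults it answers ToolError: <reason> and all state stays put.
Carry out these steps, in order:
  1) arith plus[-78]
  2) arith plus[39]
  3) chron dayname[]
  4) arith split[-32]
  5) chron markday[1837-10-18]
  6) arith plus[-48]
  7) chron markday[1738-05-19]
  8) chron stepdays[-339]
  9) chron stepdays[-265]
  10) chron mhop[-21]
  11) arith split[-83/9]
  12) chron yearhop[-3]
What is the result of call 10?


==> arith plus(x→-78)
<== -78
==> arith plus(x→39)
<== -39
==> chron dayname()
<== ToolError: no date set
==> arith split(x→-32)
<== 39/32
==> chron markday(d→1837-10-18)
<== 1837-10-18
==> arith plus(x→-48)
<== -1497/32
==> chron markday(d→1738-05-19)
<== 1738-05-19
==> chron stepdays(n→-339)
<== 1737-06-14
==> chron stepdays(n→-265)
<== 1736-09-22
==> chron mhop(n→-21)
<== 1734-12-22
==> arith split(x→-83/9)
<== 13473/2656
==> chron yearhop(n→-3)
<== 1731-12-22

Answer: 1734-12-22


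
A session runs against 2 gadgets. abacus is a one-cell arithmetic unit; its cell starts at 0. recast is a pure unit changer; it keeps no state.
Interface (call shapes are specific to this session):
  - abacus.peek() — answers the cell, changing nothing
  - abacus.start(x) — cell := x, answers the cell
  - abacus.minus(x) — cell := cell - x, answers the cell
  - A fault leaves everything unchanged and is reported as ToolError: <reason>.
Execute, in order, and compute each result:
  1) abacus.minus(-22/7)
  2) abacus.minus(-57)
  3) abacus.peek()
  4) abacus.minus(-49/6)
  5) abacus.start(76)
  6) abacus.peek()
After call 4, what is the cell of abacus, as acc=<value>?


;; 1. minus(x='-22/7') == 22/7
;; 2. minus(x='-57') == 421/7
;; 3. peek() == 421/7
;; 4. minus(x='-49/6') == 2869/42
;; 5. start(x='76') == 76
;; 6. peek() == 76

Answer: acc=2869/42


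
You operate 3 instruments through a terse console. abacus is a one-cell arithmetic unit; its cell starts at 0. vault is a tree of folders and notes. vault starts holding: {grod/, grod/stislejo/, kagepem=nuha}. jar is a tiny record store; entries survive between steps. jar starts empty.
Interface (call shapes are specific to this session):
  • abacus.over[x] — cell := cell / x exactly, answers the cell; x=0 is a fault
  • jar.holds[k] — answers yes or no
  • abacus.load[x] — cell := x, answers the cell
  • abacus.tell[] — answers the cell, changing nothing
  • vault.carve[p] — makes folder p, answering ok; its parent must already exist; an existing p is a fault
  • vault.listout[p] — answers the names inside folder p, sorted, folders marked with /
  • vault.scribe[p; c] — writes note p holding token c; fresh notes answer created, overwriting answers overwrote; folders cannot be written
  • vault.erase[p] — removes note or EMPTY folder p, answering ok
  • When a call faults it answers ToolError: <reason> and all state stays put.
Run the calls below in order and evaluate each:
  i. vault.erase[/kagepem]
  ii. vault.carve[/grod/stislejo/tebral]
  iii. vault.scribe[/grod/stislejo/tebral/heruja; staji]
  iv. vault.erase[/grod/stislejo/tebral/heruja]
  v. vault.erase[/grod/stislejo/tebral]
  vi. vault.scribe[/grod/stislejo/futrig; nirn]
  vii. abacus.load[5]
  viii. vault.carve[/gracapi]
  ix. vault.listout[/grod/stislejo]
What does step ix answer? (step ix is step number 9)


Answer: [futrig]

Derivation:
-- 1. erase(p=/kagepem) ~> ok
-- 2. carve(p=/grod/stislejo/tebral) ~> ok
-- 3. scribe(p=/grod/stislejo/tebral/heruja, c=staji) ~> created
-- 4. erase(p=/grod/stislejo/tebral/heruja) ~> ok
-- 5. erase(p=/grod/stislejo/tebral) ~> ok
-- 6. scribe(p=/grod/stislejo/futrig, c=nirn) ~> created
-- 7. load(x=5) ~> 5
-- 8. carve(p=/gracapi) ~> ok
-- 9. listout(p=/grod/stislejo) ~> [futrig]


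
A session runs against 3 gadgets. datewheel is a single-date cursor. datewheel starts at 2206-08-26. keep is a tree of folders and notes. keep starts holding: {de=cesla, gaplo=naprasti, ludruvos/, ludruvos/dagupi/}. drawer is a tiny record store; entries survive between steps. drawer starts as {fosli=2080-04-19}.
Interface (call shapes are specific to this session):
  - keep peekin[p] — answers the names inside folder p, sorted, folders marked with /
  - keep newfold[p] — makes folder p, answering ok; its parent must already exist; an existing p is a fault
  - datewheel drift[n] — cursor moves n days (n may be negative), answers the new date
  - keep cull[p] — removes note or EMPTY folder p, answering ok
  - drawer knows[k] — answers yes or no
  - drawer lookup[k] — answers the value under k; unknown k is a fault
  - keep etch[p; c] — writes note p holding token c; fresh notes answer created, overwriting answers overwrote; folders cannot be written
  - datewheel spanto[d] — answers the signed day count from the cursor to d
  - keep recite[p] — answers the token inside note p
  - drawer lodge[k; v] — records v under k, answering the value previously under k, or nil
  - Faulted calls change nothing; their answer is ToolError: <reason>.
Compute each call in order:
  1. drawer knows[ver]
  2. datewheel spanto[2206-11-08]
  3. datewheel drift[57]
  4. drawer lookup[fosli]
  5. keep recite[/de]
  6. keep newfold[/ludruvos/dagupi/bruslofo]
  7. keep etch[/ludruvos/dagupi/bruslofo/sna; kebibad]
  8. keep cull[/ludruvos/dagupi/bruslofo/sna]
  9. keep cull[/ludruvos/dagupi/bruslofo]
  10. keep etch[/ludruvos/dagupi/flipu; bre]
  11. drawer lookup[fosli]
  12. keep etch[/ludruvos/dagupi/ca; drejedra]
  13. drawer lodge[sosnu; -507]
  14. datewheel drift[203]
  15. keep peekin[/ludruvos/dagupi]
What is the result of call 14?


-- drawer knows(k: ver) == no
-- datewheel spanto(d: 2206-11-08) == 74
-- datewheel drift(n: 57) == 2206-10-22
-- drawer lookup(k: fosli) == 2080-04-19
-- keep recite(p: /de) == cesla
-- keep newfold(p: /ludruvos/dagupi/bruslofo) == ok
-- keep etch(p: /ludruvos/dagupi/bruslofo/sna, c: kebibad) == created
-- keep cull(p: /ludruvos/dagupi/bruslofo/sna) == ok
-- keep cull(p: /ludruvos/dagupi/bruslofo) == ok
-- keep etch(p: /ludruvos/dagupi/flipu, c: bre) == created
-- drawer lookup(k: fosli) == 2080-04-19
-- keep etch(p: /ludruvos/dagupi/ca, c: drejedra) == created
-- drawer lodge(k: sosnu, v: -507) == nil
-- datewheel drift(n: 203) == 2207-05-13
-- keep peekin(p: /ludruvos/dagupi) == [ca, flipu]

Answer: 2207-05-13


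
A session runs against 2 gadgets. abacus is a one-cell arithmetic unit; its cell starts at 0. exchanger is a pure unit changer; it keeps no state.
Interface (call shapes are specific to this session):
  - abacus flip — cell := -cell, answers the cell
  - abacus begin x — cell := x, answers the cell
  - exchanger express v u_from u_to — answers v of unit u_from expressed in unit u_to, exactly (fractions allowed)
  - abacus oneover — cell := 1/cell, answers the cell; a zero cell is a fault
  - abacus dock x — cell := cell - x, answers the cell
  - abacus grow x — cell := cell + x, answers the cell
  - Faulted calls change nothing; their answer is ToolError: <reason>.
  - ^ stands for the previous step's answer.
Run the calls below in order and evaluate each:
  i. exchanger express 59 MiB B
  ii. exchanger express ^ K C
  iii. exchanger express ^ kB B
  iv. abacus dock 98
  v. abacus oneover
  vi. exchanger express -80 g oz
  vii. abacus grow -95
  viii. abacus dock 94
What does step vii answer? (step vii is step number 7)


Answer: -9311/98

Derivation:
$ exchanger express 59 MiB B
:: 61865984
$ exchanger express ^ K C
:: 1237314217/20
$ exchanger express ^ kB B
:: 61865710850
$ abacus dock 98
:: -98
$ abacus oneover
:: -1/98
$ exchanger express -80 g oz
:: -128000000/45359237
$ abacus grow -95
:: -9311/98
$ abacus dock 94
:: -18523/98


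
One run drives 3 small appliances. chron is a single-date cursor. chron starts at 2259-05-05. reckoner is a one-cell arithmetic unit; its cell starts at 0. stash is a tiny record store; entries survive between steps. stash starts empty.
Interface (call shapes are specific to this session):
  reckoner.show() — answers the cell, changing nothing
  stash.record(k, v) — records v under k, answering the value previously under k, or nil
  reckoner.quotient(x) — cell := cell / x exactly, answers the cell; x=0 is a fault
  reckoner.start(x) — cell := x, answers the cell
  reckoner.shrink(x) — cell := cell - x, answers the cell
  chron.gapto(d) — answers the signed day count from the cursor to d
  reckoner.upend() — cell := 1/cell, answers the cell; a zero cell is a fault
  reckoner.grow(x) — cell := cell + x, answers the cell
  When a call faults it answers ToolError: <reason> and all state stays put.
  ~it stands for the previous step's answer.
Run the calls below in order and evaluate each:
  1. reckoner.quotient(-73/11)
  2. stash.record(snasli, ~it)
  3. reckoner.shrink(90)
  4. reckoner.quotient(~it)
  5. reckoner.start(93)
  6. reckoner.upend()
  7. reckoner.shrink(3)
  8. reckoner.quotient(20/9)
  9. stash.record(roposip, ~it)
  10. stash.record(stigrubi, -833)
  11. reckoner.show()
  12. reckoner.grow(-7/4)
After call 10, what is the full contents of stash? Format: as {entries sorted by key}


·→ reckoner.quotient(x='-73/11')
·← 0
·→ stash.record(k='snasli', v='~it')
·← nil
·→ reckoner.shrink(x='90')
·← -90
·→ reckoner.quotient(x='~it')
·← 1
·→ reckoner.start(x='93')
·← 93
·→ reckoner.upend()
·← 1/93
·→ reckoner.shrink(x='3')
·← -278/93
·→ reckoner.quotient(x='20/9')
·← -417/310
·→ stash.record(k='roposip', v='~it')
·← nil
·→ stash.record(k='stigrubi', v='-833')
·← nil
·→ reckoner.show()
·← -417/310
·→ reckoner.grow(x='-7/4')
·← -1919/620

Answer: {roposip=-417/310, snasli=0, stigrubi=-833}


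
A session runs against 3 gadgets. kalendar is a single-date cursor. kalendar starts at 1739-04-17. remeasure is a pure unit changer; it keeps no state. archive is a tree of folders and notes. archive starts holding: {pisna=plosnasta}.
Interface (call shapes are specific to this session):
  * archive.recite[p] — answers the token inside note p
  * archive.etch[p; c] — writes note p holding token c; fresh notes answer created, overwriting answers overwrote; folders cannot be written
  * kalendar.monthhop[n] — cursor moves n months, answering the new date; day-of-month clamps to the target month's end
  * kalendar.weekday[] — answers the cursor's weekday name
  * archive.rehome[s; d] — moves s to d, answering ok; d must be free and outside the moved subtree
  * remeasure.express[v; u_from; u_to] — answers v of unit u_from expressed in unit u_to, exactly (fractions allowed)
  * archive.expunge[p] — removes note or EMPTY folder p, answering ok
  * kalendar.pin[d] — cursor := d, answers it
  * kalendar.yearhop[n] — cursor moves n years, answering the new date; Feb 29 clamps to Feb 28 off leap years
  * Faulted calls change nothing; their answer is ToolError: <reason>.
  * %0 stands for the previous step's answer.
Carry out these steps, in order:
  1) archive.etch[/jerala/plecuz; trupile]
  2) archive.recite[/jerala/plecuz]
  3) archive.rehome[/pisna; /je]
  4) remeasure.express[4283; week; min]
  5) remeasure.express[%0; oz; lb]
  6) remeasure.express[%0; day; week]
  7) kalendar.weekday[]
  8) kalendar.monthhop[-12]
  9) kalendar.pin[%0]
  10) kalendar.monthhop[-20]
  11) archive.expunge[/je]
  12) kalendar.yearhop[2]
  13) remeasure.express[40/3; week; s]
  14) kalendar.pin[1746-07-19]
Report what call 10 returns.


Answer: 1736-08-17

Derivation:
// 1. etch(p='/jerala/plecuz', c='trupile') : ToolError: no parent
// 2. recite(p='/jerala/plecuz') : ToolError: not found
// 3. rehome(s='/pisna', d='/je') : ok
// 4. express(v='4283', u_from='week', u_to='min') : 43172640
// 5. express(v='%0', u_from='oz', u_to='lb') : 2698290
// 6. express(v='%0', u_from='day', u_to='week') : 385470
// 7. weekday() : Friday
// 8. monthhop(n='-12') : 1738-04-17
// 9. pin(d='%0') : 1738-04-17
// 10. monthhop(n='-20') : 1736-08-17
// 11. expunge(p='/je') : ok
// 12. yearhop(n='2') : 1738-08-17
// 13. express(v='40/3', u_from='week', u_to='s') : 8064000
// 14. pin(d='1746-07-19') : 1746-07-19


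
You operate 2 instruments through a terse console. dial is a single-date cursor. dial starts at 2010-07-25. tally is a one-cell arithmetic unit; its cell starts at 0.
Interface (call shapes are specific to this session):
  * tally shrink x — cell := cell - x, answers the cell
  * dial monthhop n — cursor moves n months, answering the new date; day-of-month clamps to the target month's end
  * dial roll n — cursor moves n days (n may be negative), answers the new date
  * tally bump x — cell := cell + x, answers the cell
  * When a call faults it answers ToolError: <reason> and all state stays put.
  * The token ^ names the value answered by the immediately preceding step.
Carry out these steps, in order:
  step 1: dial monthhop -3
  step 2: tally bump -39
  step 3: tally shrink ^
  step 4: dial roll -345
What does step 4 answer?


Answer: 2009-05-15

Derivation:
% dial monthhop n=-3
[out] 2010-04-25
% tally bump x=-39
[out] -39
% tally shrink x=^
[out] 0
% dial roll n=-345
[out] 2009-05-15


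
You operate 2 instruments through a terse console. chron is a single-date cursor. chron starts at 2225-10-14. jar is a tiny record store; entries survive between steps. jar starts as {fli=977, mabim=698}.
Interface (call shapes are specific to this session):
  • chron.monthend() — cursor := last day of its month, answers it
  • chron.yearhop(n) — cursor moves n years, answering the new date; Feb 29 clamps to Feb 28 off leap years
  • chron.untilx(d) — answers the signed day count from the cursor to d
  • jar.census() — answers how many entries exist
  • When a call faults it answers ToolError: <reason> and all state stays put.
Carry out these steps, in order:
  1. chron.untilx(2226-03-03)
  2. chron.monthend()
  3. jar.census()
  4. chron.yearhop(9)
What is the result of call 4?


Answer: 2234-10-31

Derivation:
Next I call untilx passing d='2226-03-03', which returns 140.
I try monthend, yielding 2225-10-31.
Invoking census(), giving 2.
Then yearhop passing n='9', and observe 2234-10-31.


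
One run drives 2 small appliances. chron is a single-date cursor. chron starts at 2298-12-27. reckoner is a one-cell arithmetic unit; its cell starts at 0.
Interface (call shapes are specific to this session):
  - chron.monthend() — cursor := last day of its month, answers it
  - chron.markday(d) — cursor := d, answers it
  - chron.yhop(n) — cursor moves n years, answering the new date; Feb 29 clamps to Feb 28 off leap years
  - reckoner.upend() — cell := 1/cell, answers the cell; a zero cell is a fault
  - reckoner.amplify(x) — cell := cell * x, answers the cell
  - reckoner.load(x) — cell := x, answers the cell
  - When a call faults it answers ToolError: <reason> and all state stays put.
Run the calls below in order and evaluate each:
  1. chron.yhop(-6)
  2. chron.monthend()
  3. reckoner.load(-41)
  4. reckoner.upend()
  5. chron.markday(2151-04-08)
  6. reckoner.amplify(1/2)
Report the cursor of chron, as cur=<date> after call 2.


Answer: cur=2292-12-31

Derivation:
I try chron.yhop(n='-6'), — result: 2292-12-27.
Invoking chron.monthend, and observe 2292-12-31.
Next I call reckoner.load(x='-41'), which returns -41.
Next I call reckoner.upend, yielding -1/41.
I run chron.markday(d='2151-04-08'), and see 2151-04-08.
Then reckoner.amplify(x='1/2'), and observe -1/82.


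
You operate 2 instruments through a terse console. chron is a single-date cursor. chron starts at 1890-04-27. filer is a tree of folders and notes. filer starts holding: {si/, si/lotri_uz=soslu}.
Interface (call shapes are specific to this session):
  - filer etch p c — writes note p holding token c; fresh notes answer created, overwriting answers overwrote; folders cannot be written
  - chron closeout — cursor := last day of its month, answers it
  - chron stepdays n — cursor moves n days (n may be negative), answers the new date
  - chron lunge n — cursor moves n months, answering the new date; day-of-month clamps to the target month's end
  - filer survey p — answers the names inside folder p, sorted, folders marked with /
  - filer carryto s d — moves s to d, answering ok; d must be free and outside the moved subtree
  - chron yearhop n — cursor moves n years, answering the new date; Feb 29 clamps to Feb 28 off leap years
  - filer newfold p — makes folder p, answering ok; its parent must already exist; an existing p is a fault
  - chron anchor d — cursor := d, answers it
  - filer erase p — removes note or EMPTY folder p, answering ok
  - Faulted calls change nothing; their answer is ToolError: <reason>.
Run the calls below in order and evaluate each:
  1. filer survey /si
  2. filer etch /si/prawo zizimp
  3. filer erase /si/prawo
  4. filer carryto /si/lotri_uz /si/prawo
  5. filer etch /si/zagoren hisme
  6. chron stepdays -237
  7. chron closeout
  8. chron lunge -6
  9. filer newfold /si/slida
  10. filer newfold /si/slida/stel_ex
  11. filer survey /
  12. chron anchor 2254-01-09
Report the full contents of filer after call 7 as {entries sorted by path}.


Answer: {si/, si/prawo=soslu, si/zagoren=hisme}

Derivation:
;; filer survey(p→/si) -> [lotri_uz]
;; filer etch(p→/si/prawo, c→zizimp) -> created
;; filer erase(p→/si/prawo) -> ok
;; filer carryto(s→/si/lotri_uz, d→/si/prawo) -> ok
;; filer etch(p→/si/zagoren, c→hisme) -> created
;; chron stepdays(n→-237) -> 1889-09-02
;; chron closeout() -> 1889-09-30
;; chron lunge(n→-6) -> 1889-03-30
;; filer newfold(p→/si/slida) -> ok
;; filer newfold(p→/si/slida/stel_ex) -> ok
;; filer survey(p→/) -> [si/]
;; chron anchor(d→2254-01-09) -> 2254-01-09


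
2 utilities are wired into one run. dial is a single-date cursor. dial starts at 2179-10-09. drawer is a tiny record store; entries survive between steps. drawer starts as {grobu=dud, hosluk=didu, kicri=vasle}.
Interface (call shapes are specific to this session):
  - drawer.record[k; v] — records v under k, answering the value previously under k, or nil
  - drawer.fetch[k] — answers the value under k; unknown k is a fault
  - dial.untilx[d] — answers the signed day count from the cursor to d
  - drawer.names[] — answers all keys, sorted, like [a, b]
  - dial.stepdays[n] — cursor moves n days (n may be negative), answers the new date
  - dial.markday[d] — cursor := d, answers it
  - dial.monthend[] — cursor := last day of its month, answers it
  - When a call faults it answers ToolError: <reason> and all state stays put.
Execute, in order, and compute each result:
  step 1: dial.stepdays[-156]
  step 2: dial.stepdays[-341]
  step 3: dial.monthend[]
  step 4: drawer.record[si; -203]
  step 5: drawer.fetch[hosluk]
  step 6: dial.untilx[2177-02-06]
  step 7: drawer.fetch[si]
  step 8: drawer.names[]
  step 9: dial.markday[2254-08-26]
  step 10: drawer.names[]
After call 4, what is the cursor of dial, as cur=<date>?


Do: stepdays[n: -156]
See: 2179-05-06
Do: stepdays[n: -341]
See: 2178-05-30
Do: monthend[]
See: 2178-05-31
Do: record[k: si; v: -203]
See: nil
Do: fetch[k: hosluk]
See: didu
Do: untilx[d: 2177-02-06]
See: -479
Do: fetch[k: si]
See: -203
Do: names[]
See: [grobu, hosluk, kicri, si]
Do: markday[d: 2254-08-26]
See: 2254-08-26
Do: names[]
See: [grobu, hosluk, kicri, si]

Answer: cur=2178-05-31
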